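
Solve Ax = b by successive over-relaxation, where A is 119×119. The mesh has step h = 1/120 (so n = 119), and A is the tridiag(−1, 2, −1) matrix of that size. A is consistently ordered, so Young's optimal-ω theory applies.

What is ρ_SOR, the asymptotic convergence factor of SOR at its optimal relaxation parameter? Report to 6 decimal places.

spectrum of D⁻¹(L+U) = {cos(kπ/120) : 1≤k≤119}; ρ_J = cos(π/120) = 0.999657.
root = sin(π/120) = 0.0261769  (since 1−cos² = sin²).
Then 2/(1+√(1−ρ_J²)) = 2/(1+0.0261769); ω* = 2/1.0261769 = 1.948982.
[ρ_SOR] ω* − 1 = 0.948982.

ρ_SOR = 0.948982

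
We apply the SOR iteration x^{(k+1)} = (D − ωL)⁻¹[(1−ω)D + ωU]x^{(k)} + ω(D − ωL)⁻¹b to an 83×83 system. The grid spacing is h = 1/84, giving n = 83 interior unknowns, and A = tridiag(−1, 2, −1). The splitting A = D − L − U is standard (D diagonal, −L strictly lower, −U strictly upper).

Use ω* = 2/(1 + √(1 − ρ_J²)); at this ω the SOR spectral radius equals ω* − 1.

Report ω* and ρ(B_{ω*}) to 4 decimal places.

ω* = 1.9279, ρ_SOR = 0.9279

With n=83, ρ(Jacobi) = cos(π/84) = 0.9993.
√(1−ρ_J²) = |sin(π/84)| = 0.03739
Then 2/(1+√(1−ρ_J²)) = 2/(1+0.03739); ω* = 2/1.03739 = 1.9279.
ρ_SOR = ω* − 1 = 1.9279 − 1 = 0.9279.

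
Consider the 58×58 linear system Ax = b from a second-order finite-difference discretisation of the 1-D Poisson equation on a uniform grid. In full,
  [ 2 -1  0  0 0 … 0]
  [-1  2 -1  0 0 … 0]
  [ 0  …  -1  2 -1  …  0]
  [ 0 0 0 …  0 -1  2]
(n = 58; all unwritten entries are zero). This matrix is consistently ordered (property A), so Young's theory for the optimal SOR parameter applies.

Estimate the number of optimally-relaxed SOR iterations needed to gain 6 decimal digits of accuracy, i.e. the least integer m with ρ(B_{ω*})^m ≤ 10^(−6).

m = 130

ρ_J = max_k |cos(kπ/59)| = cos(π/59) = 0.9985827
√(1−ρ_J²) = |sin(π/59)| = 0.0532222
ω* = 2/(1 + 0.0532222) = 2/1.0532222 = 1.8989345.
ρ_SOR = ω* − 1 ≈ 0.8989345.
For 6 digits: m = 6·ln10 / (−ln 0.8989345) = 13.8155/0.106545 = 129.668; round up → m = 130.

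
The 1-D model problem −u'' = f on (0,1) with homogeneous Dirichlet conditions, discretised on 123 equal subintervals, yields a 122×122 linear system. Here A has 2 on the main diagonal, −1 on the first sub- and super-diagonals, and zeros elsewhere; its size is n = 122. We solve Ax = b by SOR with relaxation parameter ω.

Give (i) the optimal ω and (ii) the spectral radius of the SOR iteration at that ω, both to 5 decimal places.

½·tridiag(1,0,1) at n=122: λ_k = cos(kπ/123); max |λ| at k=1 ⇒ ρ_J = cos(π/123) ≈ 0.99967.
√(1−ρ_J²) = |sin(π/123)| = 0.025539
[ω*] 2 ÷ (1 + 0.025539) = 2 ÷ 1.025539 = 1.95019.
At ω = 1.95019 every |λ(B_ω)| = ω−1, so ρ_SOR = 0.95019.

ω* = 1.95019, ρ_SOR = 0.95019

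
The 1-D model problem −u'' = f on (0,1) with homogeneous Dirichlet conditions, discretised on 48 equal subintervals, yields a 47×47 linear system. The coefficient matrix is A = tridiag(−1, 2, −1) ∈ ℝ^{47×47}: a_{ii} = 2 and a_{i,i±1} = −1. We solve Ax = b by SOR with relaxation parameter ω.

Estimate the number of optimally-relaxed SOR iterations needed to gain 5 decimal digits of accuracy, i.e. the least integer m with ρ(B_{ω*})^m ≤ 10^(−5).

m = 88

[ρ_J] n=47: ρ(B_J) = cos(π/(n+1)) = cos(π/48) = 0.9978589.
√(1 − cos²(π/48)) = sin(π/48) ≈ 0.0654031.
ω* = 2 / (1 + 0.0654031) = 2 / 1.0654031 ≈ 1.8772237.
At ω = 1.8772237 every |λ(B_ω)| = ω−1, so ρ_SOR = 0.8772237.
m ≥ 5·ln10 / (−ln 0.8772237) = 87.889; smallest integer m = 88.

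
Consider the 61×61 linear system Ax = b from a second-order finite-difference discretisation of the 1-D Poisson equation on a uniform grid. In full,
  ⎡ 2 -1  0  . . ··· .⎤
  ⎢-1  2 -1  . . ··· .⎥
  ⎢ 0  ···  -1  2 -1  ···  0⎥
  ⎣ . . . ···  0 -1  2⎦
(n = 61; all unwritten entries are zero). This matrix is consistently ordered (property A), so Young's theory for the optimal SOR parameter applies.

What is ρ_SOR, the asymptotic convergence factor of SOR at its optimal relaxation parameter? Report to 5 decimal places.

ρ_SOR = 0.90359

With n=61, ρ(Jacobi) = cos(π/62) = 0.99872.
√(1−ρ_J²) simplifies to sin(π/62) = 0.050649.
Young: ω* = 2/(1+√(1−ρ_J²)) = 2/(1+0.050649) = 2/1.050649 = 1.90359.
At ω = 1.90359 every |λ(B_ω)| = ω−1, so ρ_SOR = 0.90359.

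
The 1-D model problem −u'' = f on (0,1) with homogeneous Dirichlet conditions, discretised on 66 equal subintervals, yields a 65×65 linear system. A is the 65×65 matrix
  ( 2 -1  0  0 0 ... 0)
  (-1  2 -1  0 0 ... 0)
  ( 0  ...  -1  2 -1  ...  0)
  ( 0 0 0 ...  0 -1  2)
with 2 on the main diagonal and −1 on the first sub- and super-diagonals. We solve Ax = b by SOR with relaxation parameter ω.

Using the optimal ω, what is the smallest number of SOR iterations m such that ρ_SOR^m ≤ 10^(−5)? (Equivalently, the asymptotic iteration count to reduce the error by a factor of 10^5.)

[ρ_J] n=65: ρ(B_J) = cos(π/(n+1)) = cos(π/66) = 0.9988673.
√(1−ρ_J²) = |sin(π/66)| = 0.0475819
Young: ω* = 2/(1+√(1−ρ_J²)) = 2/(1+0.0475819) = 2/1.0475819 = 1.9091586.
Hence ρ(B_{ω*}) = 1.9091586 − 1 = 0.9091586.
(0.9091586)^m ≤ 10^{−5}  ⇒  m·ln(0.9091586) ≤ −5·ln10  ⇒  m ≥ 120.888  ⇒  m = 121

m = 121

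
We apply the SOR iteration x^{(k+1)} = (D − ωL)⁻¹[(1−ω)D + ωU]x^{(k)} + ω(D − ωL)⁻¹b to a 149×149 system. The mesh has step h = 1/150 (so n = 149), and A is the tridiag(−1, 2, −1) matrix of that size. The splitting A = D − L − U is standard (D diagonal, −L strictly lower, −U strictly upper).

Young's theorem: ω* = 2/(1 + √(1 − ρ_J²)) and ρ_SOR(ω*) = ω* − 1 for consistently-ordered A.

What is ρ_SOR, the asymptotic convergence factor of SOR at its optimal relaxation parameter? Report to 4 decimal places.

ρ_SOR = 0.9590

With n=149, ρ(Jacobi) = cos(π/150) = 0.9998.
√(1−ρ_J²) simplifies to sin(π/150) = 0.02094.
Young: ω* = 2/(1+√(1−ρ_J²)) = 2/(1+0.02094) = 2/1.02094 = 1.9590.
Hence ρ(B_{ω*}) = 1.9590 − 1 = 0.9590.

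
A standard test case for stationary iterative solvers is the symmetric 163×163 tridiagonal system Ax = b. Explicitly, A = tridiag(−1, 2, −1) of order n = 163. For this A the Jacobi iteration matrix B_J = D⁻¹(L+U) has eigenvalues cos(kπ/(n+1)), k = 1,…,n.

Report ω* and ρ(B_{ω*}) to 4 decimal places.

ρ_J = max_k |cos(kπ/164)| = cos(π/164) = 0.9998
root = sin(π/164) = 0.01915  (since 1−cos² = sin²).
Then 2/(1+√(1−ρ_J²)) = 2/(1+0.01915); ω* = 2/1.01915 = 1.9624.
ρ_SOR = ω* − 1 ≈ 0.9624.

ω* = 1.9624, ρ_SOR = 0.9624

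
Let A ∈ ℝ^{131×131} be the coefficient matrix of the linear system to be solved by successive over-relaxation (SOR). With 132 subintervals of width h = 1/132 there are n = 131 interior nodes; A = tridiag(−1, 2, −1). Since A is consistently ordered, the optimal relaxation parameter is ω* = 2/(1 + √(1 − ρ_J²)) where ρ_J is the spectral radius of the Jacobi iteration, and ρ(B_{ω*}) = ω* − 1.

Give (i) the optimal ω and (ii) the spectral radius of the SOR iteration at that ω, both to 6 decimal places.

ω* = 1.953511, ρ_SOR = 0.953511

½·tridiag(1,0,1) at n=131: λ_k = cos(kπ/132); max |λ| at k=1 ⇒ ρ_J = cos(π/132) ≈ 0.999717.
1 − cos²(π/132) = sin²(π/132) ⇒ √(1−ρ_J²) = sin(π/132) = 0.0237977.
ω* = 2 / (1 + 0.0237977) = 2 / 1.0237977 ≈ 1.953511.
Hence ρ(B_{ω*}) = 1.953511 − 1 = 0.953511.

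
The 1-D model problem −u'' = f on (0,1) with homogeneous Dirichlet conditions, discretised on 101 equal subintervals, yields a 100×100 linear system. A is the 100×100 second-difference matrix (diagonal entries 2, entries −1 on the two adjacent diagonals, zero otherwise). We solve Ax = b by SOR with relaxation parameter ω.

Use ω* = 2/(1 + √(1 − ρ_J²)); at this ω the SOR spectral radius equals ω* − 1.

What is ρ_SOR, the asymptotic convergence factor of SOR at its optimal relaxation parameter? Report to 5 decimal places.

½·tridiag(1,0,1) at n=100: λ_k = cos(kπ/101); max |λ| at k=1 ⇒ ρ_J = cos(π/101) ≈ 0.99952.
√(1−ρ_J²) simplifies to sin(π/101) = 0.031100.
So ω* = 2/1.031100 = 1.93968 (Young).
ρ_SOR = ω* − 1 = 1.93968 − 1 = 0.93968.

ρ_SOR = 0.93968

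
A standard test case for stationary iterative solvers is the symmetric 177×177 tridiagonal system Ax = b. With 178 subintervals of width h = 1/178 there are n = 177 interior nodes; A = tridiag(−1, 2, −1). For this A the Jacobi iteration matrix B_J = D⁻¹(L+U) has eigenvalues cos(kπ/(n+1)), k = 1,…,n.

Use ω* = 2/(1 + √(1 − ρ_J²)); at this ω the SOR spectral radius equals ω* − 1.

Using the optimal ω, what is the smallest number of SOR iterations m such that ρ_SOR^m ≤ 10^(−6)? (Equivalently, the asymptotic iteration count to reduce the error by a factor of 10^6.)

½·tridiag(1,0,1) at n=177: λ_k = cos(kπ/178); max |λ| at k=1 ⇒ ρ_J = cos(π/178) ≈ 0.9998443.
root = sin(π/178) = 0.0176485  (since 1−cos² = sin²).
ω* = 2 / (1 + 0.0176485) = 2 / 1.0176485 ≈ 1.9653151.
ρ(B_{ω*}) = ω*−1 = 0.9653151
m ≥ 6·ln10 / (−ln 0.9653151) = 391.366; smallest integer m = 392.

m = 392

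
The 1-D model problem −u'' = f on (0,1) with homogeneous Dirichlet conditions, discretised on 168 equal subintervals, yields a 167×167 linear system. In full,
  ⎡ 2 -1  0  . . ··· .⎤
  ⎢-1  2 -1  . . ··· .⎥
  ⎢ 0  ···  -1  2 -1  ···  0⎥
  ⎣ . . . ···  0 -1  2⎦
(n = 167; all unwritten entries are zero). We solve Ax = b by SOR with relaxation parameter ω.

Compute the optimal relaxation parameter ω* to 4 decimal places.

ω* = 1.9633

[ρ_J] n=167: ρ(B_J) = cos(π/(n+1)) = cos(π/168) = 0.9998.
√(1 − cos²(π/168)) = sin(π/168) ≈ 0.01870.
So ω* = 2/1.01870 = 1.9633 (Young).
ρ_SOR = ω* − 1 = 1.9633 − 1 = 0.9633.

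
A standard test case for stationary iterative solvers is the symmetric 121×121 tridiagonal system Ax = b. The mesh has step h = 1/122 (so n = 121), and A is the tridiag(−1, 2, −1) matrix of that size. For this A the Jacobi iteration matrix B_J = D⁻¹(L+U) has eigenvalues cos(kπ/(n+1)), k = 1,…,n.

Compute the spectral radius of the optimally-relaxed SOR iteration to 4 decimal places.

ρ_SOR = 0.9498

B_J for the 121×121 system has eigenvalues cos(kπ/122); ρ_J = cos(π/122) = 0.9997.
root = sin(π/122) = 0.02575  (since 1−cos² = sin²).
ω* = 2/(1 + 0.02575) = 2/1.02575 = 1.9498.
ρ_SOR = ω* − 1 ≈ 0.9498.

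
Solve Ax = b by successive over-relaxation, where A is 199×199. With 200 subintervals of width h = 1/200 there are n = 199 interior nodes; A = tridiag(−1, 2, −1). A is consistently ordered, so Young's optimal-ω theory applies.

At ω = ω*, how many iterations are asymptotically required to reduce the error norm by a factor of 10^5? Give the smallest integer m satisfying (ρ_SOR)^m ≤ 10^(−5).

spectrum of D⁻¹(L+U) = {cos(kπ/200) : 1≤k≤199}; ρ_J = cos(π/200) = 0.9998766.
√(1 − cos²(π/200)) = sin(π/200) ≈ 0.0157073.
ω* = 2/(1 + 0.0157073) = 2/1.0157073 = 1.9690712.
ρ(B_{ω*}) = ω*−1 = 0.9690712
Need (0.9690712)^m ≤ 10^(−5): m ≥ 5·ln10/|ln 0.9690712| = 11.5129/0.0314172 = 366.452 ⇒ m = 367.

m = 367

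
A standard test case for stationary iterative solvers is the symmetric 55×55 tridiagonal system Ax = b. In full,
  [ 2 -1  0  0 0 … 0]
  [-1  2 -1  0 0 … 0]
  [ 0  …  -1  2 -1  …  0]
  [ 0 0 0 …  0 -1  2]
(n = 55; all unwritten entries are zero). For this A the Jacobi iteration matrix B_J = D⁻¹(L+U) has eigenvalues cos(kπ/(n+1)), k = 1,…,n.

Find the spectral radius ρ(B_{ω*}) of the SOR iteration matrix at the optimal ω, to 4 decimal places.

ρ_J = max_k |cos(kπ/56)| = cos(π/56) = 0.9984
1 − cos²(π/56) = sin²(π/56) ⇒ √(1−ρ_J²) = sin(π/56) = 0.05607.
Then 2/(1+√(1−ρ_J²)) = 2/(1+0.05607); ω* = 2/1.05607 = 1.8938.
ρ_SOR = ω* − 1 ≈ 0.8938.

ρ_SOR = 0.8938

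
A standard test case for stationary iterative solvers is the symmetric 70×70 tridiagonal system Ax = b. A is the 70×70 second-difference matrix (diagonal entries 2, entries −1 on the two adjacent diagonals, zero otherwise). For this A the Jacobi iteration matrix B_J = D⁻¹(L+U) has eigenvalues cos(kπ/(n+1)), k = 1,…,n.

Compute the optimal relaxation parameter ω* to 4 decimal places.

B_J for the 70×70 system has eigenvalues cos(kπ/71); ρ_J = cos(π/71) = 0.9990.
√(1−ρ_J²) = |sin(π/71)| = 0.04423
ω* = 2/(1+0.04423) = 1.9153
[ρ_SOR] ω* − 1 = 0.9153.

ω* = 1.9153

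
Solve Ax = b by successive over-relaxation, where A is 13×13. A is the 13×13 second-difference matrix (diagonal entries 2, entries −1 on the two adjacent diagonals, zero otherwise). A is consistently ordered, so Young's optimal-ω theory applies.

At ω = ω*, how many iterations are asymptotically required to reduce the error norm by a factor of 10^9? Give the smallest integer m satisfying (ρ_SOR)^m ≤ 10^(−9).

m = 46

½·tridiag(1,0,1) at n=13: λ_k = cos(kπ/14); max |λ| at k=1 ⇒ ρ_J = cos(π/14) ≈ 0.9749279.
1 − cos²(π/14) = sin²(π/14) ⇒ √(1−ρ_J²) = sin(π/14) = 0.2225209.
ω* = 2/(1 + 0.2225209) = 2/1.2225209 = 1.6359639.
ρ(B_{ω*}) = ω*−1 = 0.6359639
For 9 digits: m = 9·ln10 / (−ln 0.6359639) = 20.7233/0.452613 = 45.786; round up → m = 46.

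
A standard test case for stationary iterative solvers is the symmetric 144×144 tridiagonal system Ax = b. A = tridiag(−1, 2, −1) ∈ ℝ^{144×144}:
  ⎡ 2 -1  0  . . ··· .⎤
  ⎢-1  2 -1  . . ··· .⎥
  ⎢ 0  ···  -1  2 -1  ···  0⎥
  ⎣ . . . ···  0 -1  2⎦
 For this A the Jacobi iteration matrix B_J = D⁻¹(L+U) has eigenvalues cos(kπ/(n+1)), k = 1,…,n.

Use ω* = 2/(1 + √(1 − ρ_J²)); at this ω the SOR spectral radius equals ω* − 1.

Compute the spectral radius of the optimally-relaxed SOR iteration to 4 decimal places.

½·tridiag(1,0,1) at n=144: λ_k = cos(kπ/145); max |λ| at k=1 ⇒ ρ_J = cos(π/145) ≈ 0.9998.
√(1 − cos²(π/145)) = sin(π/145) ≈ 0.02166.
[ω*] 2 ÷ (1 + 0.02166) = 2 ÷ 1.02166 = 1.9576.
ρ_SOR = ω* − 1 = 1.9576 − 1 = 0.9576.

ρ_SOR = 0.9576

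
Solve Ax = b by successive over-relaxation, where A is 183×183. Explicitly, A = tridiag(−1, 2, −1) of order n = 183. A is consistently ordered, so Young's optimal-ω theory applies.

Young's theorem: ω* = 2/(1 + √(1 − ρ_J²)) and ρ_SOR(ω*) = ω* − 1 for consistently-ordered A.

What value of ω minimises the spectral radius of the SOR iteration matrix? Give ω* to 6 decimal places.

With n=183, ρ(Jacobi) = cos(π/184) = 0.999854.
√(1−ρ_J²) = |sin(π/184)| = 0.0170730
Young: ω* = 2/(1+√(1−ρ_J²)) = 2/(1+0.0170730) = 2/1.0170730 = 1.966427.
ρ(B_{ω*}) = ω*−1 = 0.966427

ω* = 1.966427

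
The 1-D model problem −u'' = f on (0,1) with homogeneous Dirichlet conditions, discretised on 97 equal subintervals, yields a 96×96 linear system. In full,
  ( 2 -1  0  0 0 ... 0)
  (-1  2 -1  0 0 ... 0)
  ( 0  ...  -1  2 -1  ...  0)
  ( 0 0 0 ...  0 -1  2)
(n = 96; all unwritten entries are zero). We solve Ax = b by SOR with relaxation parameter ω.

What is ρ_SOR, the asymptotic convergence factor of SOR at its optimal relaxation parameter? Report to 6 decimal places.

ρ_J = max_k |cos(kπ/97)| = cos(π/97) = 0.999476
√(1−ρ_J²) = |sin(π/97)| = 0.0323819
ω* = 2/(1 + 0.0323819) = 2/1.0323819 = 1.937268.
At ω = 1.937268 every |λ(B_ω)| = ω−1, so ρ_SOR = 0.937268.

ρ_SOR = 0.937268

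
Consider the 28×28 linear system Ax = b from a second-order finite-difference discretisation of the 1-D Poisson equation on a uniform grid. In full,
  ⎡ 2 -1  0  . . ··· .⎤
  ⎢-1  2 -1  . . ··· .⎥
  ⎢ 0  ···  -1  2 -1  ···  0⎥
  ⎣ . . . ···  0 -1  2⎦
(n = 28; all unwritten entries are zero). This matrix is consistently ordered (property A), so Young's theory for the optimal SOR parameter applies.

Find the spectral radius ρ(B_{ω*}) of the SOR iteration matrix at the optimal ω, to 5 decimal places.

With n=28, ρ(Jacobi) = cos(π/29) = 0.99414.
√(1−ρ_J²) = |sin(π/29)| = 0.108119
[ω*] 2 ÷ (1 + 0.108119) = 2 ÷ 1.108119 = 1.80486.
Hence ρ(B_{ω*}) = 1.80486 − 1 = 0.80486.

ρ_SOR = 0.80486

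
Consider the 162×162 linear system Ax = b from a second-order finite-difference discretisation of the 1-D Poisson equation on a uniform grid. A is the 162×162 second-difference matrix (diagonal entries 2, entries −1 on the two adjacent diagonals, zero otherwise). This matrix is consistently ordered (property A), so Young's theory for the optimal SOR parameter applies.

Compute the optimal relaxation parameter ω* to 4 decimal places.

n=162: λ(B_J) = 1 − λ(A)/2 = cos(kπ/163); k=1 gives ρ_J = 0.9998.
√(1 − cos²(π/163)) = sin(π/163) ≈ 0.01927.
So ω* = 2/1.01927 = 1.9622 (Young).
Hence ρ(B_{ω*}) = 1.9622 − 1 = 0.9622.

ω* = 1.9622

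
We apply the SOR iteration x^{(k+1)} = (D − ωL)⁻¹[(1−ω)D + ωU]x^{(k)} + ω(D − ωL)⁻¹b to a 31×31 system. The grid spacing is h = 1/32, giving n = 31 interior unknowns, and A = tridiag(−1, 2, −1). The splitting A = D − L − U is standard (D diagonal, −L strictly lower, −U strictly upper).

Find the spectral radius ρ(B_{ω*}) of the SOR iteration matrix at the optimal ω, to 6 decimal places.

ρ_SOR = 0.821465

½·tridiag(1,0,1) at n=31: λ_k = cos(kπ/32); max |λ| at k=1 ⇒ ρ_J = cos(π/32) ≈ 0.995185.
root = sin(π/32) = 0.0980171  (since 1−cos² = sin²).
ω* = 2/(1+0.0980171) = 1.821465
ρ_SOR = ω* − 1 ≈ 0.821465.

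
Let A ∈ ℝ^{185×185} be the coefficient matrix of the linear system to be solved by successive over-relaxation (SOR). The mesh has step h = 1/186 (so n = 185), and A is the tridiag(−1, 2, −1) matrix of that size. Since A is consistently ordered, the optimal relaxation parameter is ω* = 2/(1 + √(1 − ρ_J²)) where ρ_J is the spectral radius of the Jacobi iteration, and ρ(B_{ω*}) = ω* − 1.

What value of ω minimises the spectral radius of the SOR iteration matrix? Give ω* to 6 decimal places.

ω* = 1.966782

ρ_J = max_k |cos(kπ/186)| = cos(π/186) = 0.999857
1 − cos²(π/186) = sin²(π/186) ⇒ √(1−ρ_J²) = sin(π/186) = 0.0168895.
ω* = 2 / (1 + 0.0168895) = 2 / 1.0168895 ≈ 1.966782.
ρ_SOR = ω* − 1 = 1.966782 − 1 = 0.966782.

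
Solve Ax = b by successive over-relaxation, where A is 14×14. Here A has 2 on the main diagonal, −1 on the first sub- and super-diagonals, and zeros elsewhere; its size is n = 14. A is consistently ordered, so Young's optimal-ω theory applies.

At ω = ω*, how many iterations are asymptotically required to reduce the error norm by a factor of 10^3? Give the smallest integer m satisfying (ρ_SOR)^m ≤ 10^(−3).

m = 17

spectrum of D⁻¹(L+U) = {cos(kπ/15) : 1≤k≤14}; ρ_J = cos(π/15) = 0.9781476.
1 − cos²(π/15) = sin²(π/15) ⇒ √(1−ρ_J²) = sin(π/15) = 0.2079117.
ω* = 2/(1+0.2079117) = 1.6557502
Hence ρ(B_{ω*}) = 1.6557502 − 1 = 0.6557502.
m ≥ 3·ln10 / (−ln 0.6557502) = 16.370; smallest integer m = 17.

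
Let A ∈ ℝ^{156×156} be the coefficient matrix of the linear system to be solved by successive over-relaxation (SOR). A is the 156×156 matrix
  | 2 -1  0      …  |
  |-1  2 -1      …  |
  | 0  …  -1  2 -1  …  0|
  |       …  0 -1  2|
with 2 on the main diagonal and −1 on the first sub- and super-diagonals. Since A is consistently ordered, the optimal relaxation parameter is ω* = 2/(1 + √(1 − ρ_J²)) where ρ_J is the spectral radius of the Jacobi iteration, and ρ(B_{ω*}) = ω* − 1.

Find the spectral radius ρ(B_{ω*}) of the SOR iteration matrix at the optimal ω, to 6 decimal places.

ρ_J = max_k |cos(kπ/157)| = cos(π/157) = 0.999800
√(1−ρ_J²) simplifies to sin(π/157) = 0.0200088.
Then 2/(1+√(1−ρ_J²)) = 2/(1+0.0200088); ω* = 2/1.0200088 = 1.960767.
At ω = 1.960767 every |λ(B_ω)| = ω−1, so ρ_SOR = 0.960767.

ρ_SOR = 0.960767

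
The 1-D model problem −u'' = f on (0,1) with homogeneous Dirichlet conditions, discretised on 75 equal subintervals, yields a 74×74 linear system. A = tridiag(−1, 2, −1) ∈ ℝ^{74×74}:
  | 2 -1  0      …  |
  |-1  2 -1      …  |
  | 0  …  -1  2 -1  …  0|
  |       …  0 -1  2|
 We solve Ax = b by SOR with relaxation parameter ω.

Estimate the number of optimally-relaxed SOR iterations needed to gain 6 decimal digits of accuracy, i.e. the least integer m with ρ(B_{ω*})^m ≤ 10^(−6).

½·tridiag(1,0,1) at n=74: λ_k = cos(kπ/75); max |λ| at k=1 ⇒ ρ_J = cos(π/75) ≈ 0.9991228.
√(1−ρ_J²) simplifies to sin(π/75) = 0.0418757.
So ω* = 2/1.0418757 = 1.9196148 (Young).
and ρ(B_{ω*}) = 1.9196148 − 1 = 0.9196148.
(0.9196148)^m ≤ 10^{−6}  ⇒  m·ln(0.9196148) ≤ −6·ln10  ⇒  m ≥ 164.862  ⇒  m = 165

m = 165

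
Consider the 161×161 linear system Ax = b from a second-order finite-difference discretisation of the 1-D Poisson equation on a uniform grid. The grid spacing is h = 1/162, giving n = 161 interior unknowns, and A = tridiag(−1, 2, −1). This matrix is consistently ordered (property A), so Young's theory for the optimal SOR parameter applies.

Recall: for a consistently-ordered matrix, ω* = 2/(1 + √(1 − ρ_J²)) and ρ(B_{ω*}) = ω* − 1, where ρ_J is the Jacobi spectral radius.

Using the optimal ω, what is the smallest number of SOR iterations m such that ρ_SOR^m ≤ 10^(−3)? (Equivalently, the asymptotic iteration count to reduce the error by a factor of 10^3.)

m = 179

spectrum of D⁻¹(L+U) = {cos(kπ/162) : 1≤k≤161}; ρ_J = cos(π/162) = 0.9998120.
root = sin(π/162) = 0.0193913  (since 1−cos² = sin²).
[ω*] 2 ÷ (1 + 0.0193913) = 2 ÷ 1.0193913 = 1.9619551.
Hence ρ(B_{ω*}) = 1.9619551 − 1 = 0.9619551.
ρ_SOR^m ≤ 10^(−3) ⇔ m ≥ 3·ln10/(−ln 0.9619551) = 6.90776/0.0387875 = 178.092; m = ⌈178.092⌉ = 179.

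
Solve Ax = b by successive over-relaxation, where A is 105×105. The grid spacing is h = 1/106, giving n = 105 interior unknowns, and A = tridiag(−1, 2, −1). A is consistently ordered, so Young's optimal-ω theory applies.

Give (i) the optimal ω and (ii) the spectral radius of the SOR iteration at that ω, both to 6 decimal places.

ω* = 1.942439, ρ_SOR = 0.942439

[ρ_J] n=105: ρ(B_J) = cos(π/(n+1)) = cos(π/106) = 0.999561.
√(1−ρ_J²) = |sin(π/106)| = 0.0296333
Young: ω* = 2/(1+√(1−ρ_J²)) = 2/(1+0.0296333) = 2/1.0296333 = 1.942439.
ρ_SOR = ω* − 1 ≈ 0.942439.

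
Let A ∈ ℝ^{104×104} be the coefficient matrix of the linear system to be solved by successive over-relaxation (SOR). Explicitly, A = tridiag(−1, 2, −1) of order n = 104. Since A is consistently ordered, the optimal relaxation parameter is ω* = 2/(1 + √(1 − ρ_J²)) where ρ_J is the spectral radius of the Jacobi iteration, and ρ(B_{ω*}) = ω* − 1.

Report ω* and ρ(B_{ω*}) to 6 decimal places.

½·tridiag(1,0,1) at n=104: λ_k = cos(kπ/105); max |λ| at k=1 ⇒ ρ_J = cos(π/105) ≈ 0.999552.
1 − cos²(π/105) = sin²(π/105) ⇒ √(1−ρ_J²) = sin(π/105) = 0.0299155.
Then 2/(1+√(1−ρ_J²)) = 2/(1+0.0299155); ω* = 2/1.0299155 = 1.941907.
ρ_SOR = ω* − 1 = 1.941907 − 1 = 0.941907.

ω* = 1.941907, ρ_SOR = 0.941907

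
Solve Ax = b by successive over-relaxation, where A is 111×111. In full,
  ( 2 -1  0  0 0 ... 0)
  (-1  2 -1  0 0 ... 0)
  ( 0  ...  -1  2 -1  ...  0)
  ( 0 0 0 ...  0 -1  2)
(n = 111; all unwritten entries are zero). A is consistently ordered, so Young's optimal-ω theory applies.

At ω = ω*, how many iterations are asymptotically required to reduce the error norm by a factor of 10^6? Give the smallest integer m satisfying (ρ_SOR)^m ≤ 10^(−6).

spectrum of D⁻¹(L+U) = {cos(kπ/112) : 1≤k≤111}; ρ_J = cos(π/112) = 0.9996066.
√(1 − cos²(π/112)) = sin(π/112) ≈ 0.0280463.
So ω* = 2/1.0280463 = 1.9454377 (Young).
ρ(B_{ω*}) = ω*−1 = 0.9454377
m ≥ 6·ln10 / (−ln 0.9454377) = 246.234; smallest integer m = 247.

m = 247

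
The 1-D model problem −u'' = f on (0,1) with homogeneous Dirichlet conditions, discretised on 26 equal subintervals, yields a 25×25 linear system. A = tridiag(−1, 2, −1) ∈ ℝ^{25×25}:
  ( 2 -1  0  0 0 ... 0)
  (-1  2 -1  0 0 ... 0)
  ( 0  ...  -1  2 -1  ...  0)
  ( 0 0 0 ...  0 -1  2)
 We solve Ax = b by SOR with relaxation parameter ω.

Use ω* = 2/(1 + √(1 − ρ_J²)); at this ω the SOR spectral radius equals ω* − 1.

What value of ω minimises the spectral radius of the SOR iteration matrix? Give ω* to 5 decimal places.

ω* = 1.78486

With n=25, ρ(Jacobi) = cos(π/26) = 0.99271.
√(1 − cos²(π/26)) = sin(π/26) ≈ 0.120537.
Young: ω* = 2/(1+√(1−ρ_J²)) = 2/(1+0.120537) = 2/1.120537 = 1.78486.
At ω = 1.78486 every |λ(B_ω)| = ω−1, so ρ_SOR = 0.78486.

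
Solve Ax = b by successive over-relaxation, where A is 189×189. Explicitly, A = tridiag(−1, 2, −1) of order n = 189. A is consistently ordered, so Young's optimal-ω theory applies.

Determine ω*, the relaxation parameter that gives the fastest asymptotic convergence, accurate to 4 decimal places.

ω* = 1.9675

spectrum of D⁻¹(L+U) = {cos(kπ/190) : 1≤k≤189}; ρ_J = cos(π/190) = 0.9999.
root = sin(π/190) = 0.01653  (since 1−cos² = sin²).
Then 2/(1+√(1−ρ_J²)) = 2/(1+0.01653); ω* = 2/1.01653 = 1.9675.
At ω = 1.9675 every |λ(B_ω)| = ω−1, so ρ_SOR = 0.9675.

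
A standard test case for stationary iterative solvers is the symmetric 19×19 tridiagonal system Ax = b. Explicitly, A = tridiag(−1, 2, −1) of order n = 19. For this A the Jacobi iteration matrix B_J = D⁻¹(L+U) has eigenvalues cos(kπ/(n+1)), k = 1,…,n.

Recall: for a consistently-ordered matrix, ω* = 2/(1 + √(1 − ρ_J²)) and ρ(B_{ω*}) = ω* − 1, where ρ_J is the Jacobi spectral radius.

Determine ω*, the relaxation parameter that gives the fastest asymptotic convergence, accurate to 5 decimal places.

spectrum of D⁻¹(L+U) = {cos(kπ/20) : 1≤k≤19}; ρ_J = cos(π/20) = 0.98769.
1 − cos²(π/20) = sin²(π/20) ⇒ √(1−ρ_J²) = sin(π/20) = 0.156434.
ω* = 2 / (1 + 0.156434) = 2 / 1.156434 ≈ 1.72945.
[ρ_SOR] ω* − 1 = 0.72945.

ω* = 1.72945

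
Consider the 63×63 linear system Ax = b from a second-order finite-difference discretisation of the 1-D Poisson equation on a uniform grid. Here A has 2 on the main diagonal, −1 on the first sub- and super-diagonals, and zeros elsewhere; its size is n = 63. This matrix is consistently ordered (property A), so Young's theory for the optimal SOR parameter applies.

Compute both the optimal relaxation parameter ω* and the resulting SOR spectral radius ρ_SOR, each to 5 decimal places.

With n=63, ρ(Jacobi) = cos(π/64) = 0.99880.
1 − cos²(π/64) = sin²(π/64) ⇒ √(1−ρ_J²) = sin(π/64) = 0.049068.
ω* = 2/(1+0.049068) = 1.90645
ρ_SOR = ω* − 1 ≈ 0.90645.

ω* = 1.90645, ρ_SOR = 0.90645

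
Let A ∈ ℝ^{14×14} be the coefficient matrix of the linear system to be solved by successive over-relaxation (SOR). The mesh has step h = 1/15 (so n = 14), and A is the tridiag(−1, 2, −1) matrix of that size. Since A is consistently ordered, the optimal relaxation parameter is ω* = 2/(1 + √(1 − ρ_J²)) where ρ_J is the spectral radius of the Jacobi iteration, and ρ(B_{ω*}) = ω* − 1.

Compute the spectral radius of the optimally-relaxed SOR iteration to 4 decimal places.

ρ_SOR = 0.6558

B_J for the 14×14 system has eigenvalues cos(kπ/15); ρ_J = cos(π/15) = 0.9781.
root = sin(π/15) = 0.20791  (since 1−cos² = sin²).
ω* = 2/(1 + 0.20791) = 2/1.20791 = 1.6558.
At ω = 1.6558 every |λ(B_ω)| = ω−1, so ρ_SOR = 0.6558.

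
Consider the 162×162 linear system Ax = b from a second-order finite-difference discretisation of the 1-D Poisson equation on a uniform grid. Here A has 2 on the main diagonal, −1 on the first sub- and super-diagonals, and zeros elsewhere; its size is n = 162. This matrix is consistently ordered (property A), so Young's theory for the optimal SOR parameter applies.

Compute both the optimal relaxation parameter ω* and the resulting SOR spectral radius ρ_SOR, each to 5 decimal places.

ω* = 1.96218, ρ_SOR = 0.96218

B_J for the 162×162 system has eigenvalues cos(kπ/163); ρ_J = cos(π/163) = 0.99981.
√(1 − cos²(π/163)) = sin(π/163) ≈ 0.019272.
ω* = 2/(1 + 0.019272) = 2/1.019272 = 1.96218.
At ω = 1.96218 every |λ(B_ω)| = ω−1, so ρ_SOR = 0.96218.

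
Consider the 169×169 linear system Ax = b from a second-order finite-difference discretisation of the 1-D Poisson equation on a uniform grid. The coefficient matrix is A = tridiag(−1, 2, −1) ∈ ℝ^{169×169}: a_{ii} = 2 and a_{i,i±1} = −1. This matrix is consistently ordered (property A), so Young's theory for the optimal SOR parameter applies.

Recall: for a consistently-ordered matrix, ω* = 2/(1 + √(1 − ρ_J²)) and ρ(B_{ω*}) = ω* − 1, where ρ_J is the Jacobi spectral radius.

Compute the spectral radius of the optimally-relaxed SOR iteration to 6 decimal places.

ρ_SOR = 0.963713

n=169: λ(B_J) = 1 − λ(A)/2 = cos(kπ/170); k=1 gives ρ_J = 0.999829.
√(1−ρ_J²) = |sin(π/170)| = 0.0184789
Young: ω* = 2/(1+√(1−ρ_J²)) = 2/(1+0.0184789) = 2/1.0184789 = 1.963713.
[ρ_SOR] ω* − 1 = 0.963713.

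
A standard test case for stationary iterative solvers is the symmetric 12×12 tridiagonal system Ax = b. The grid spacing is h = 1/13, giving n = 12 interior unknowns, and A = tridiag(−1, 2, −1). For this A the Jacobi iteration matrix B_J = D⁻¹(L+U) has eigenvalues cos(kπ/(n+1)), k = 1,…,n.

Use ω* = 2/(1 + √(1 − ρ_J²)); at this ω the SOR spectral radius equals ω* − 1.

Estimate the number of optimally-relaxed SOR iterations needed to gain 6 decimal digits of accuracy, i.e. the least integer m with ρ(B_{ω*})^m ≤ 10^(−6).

m = 29

B_J for the 12×12 system has eigenvalues cos(kπ/13); ρ_J = cos(π/13) = 0.9709418.
√(1−ρ_J²) = |sin(π/13)| = 0.2393157
[ω*] 2 ÷ (1 + 0.2393157) = 2 ÷ 1.2393157 = 1.6137938.
ρ_SOR = ω* − 1 ≈ 0.6137938.
6·ln10 = 13.8155; −ln(0.6137938) = 0.488096; m = ⌈13.8155/0.488096⌉ = ⌈28.305⌉ = 29.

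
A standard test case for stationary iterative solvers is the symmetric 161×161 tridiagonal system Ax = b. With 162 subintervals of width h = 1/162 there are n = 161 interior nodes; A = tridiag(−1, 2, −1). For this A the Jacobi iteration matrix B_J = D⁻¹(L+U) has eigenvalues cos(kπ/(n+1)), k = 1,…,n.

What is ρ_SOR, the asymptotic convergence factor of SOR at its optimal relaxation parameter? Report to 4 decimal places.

ρ_SOR = 0.9620

½·tridiag(1,0,1) at n=161: λ_k = cos(kπ/162); max |λ| at k=1 ⇒ ρ_J = cos(π/162) ≈ 0.9998.
1 − cos²(π/162) = sin²(π/162) ⇒ √(1−ρ_J²) = sin(π/162) = 0.01939.
So ω* = 2/1.01939 = 1.9620 (Young).
At ω = 1.9620 every |λ(B_ω)| = ω−1, so ρ_SOR = 0.9620.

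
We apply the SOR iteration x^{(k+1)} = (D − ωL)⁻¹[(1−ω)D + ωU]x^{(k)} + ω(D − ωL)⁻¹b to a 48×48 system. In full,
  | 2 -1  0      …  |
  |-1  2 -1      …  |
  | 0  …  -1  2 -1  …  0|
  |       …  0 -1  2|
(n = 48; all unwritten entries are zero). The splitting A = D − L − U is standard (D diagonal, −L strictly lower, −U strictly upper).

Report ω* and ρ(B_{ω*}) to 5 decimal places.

B_J for the 48×48 system has eigenvalues cos(kπ/49); ρ_J = cos(π/49) = 0.99795.
1 − cos²(π/49) = sin²(π/49) ⇒ √(1−ρ_J²) = sin(π/49) = 0.064070.
Young: ω* = 2/(1+√(1−ρ_J²)) = 2/(1+0.064070) = 2/1.064070 = 1.87958.
ρ(B_{ω*}) = ω*−1 = 0.87958

ω* = 1.87958, ρ_SOR = 0.87958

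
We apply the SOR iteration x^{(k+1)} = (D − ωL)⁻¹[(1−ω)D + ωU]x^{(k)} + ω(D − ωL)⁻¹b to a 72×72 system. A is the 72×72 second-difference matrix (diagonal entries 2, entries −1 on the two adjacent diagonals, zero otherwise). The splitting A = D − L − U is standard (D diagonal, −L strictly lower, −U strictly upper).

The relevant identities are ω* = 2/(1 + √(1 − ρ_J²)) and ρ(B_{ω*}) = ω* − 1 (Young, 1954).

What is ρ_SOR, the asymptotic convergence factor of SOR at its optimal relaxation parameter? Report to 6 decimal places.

spectrum of D⁻¹(L+U) = {cos(kπ/73) : 1≤k≤72}; ρ_J = cos(π/73) = 0.999074.
√(1−ρ_J²) = |sin(π/73)| = 0.0430222
ω* = 2 / (1 + 0.0430222) = 2 / 1.0430222 ≈ 1.917505.
At ω = 1.917505 every |λ(B_ω)| = ω−1, so ρ_SOR = 0.917505.

ρ_SOR = 0.917505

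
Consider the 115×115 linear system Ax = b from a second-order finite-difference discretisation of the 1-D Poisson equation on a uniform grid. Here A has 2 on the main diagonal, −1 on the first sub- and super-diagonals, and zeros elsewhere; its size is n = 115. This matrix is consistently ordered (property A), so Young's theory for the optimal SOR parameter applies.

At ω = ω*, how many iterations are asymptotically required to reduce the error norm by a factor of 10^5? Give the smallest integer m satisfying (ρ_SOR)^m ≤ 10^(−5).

m = 213

With n=115, ρ(Jacobi) = cos(π/116) = 0.9996333.
√(1−ρ_J²) = |sin(π/116)| = 0.0270794
ω* = 2/(1+0.0270794) = 1.9472691
At ω = 1.9472691 every |λ(B_ω)| = ω−1, so ρ_SOR = 0.9472691.
Need (0.9472691)^m ≤ 10^(−5): m ≥ 5·ln10/|ln 0.9472691| = 11.5129/0.0541721 = 212.525 ⇒ m = 213.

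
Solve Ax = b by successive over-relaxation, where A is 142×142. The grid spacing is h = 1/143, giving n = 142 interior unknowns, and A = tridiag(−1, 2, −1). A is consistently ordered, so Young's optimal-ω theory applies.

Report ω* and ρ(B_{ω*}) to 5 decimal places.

[ρ_J] n=142: ρ(B_J) = cos(π/(n+1)) = cos(π/143) = 0.99976.
√(1 − cos²(π/143)) = sin(π/143) ≈ 0.021967.
ω* = 2/(1+0.021967) = 1.95701
At ω = 1.95701 every |λ(B_ω)| = ω−1, so ρ_SOR = 0.95701.

ω* = 1.95701, ρ_SOR = 0.95701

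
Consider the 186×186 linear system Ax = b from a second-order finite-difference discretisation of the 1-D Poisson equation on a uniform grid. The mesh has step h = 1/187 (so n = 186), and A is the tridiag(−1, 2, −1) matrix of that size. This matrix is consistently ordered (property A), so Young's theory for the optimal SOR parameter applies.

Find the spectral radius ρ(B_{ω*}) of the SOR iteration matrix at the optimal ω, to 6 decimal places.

ρ_SOR = 0.966957

ρ_J = max_k |cos(kπ/187)| = cos(π/187) = 0.999859
√(1−ρ_J²) = |sin(π/187)| = 0.0167992
Then 2/(1+√(1−ρ_J²)) = 2/(1+0.0167992); ω* = 2/1.0167992 = 1.966957.
[ρ_SOR] ω* − 1 = 0.966957.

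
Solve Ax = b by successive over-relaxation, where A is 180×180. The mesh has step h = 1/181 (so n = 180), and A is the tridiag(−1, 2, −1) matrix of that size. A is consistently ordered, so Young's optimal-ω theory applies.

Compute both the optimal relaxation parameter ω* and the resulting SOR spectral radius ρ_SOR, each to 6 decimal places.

ω* = 1.965880, ρ_SOR = 0.965880

½·tridiag(1,0,1) at n=180: λ_k = cos(kπ/181); max |λ| at k=1 ⇒ ρ_J = cos(π/181) ≈ 0.999849.
1 − cos²(π/181) = sin²(π/181) ⇒ √(1−ρ_J²) = sin(π/181) = 0.0173560.
Then 2/(1+√(1−ρ_J²)) = 2/(1+0.0173560); ω* = 2/1.0173560 = 1.965880.
and ρ(B_{ω*}) = 1.965880 − 1 = 0.965880.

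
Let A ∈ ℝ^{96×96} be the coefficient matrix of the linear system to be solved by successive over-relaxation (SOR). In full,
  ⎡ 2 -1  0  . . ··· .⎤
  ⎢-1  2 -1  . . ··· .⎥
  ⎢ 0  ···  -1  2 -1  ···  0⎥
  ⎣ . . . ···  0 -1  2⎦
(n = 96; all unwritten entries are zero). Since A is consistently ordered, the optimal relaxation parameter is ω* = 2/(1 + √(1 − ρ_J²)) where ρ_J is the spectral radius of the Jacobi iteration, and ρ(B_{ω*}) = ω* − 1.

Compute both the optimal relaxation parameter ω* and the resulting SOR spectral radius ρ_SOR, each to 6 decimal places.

½·tridiag(1,0,1) at n=96: λ_k = cos(kπ/97); max |λ| at k=1 ⇒ ρ_J = cos(π/97) ≈ 0.999476.
√(1 − cos²(π/97)) = sin(π/97) ≈ 0.0323819.
Then 2/(1+√(1−ρ_J²)) = 2/(1+0.0323819); ω* = 2/1.0323819 = 1.937268.
and ρ(B_{ω*}) = 1.937268 − 1 = 0.937268.

ω* = 1.937268, ρ_SOR = 0.937268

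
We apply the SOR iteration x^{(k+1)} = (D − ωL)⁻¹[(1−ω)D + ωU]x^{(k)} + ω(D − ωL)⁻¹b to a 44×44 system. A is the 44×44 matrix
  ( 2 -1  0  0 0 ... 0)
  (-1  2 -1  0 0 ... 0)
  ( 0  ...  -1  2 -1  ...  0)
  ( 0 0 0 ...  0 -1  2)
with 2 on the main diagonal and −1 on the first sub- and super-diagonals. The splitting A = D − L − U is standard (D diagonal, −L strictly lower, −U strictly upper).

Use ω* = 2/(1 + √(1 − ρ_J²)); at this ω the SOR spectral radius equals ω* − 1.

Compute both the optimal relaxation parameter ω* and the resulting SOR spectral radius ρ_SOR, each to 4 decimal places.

[ρ_J] n=44: ρ(B_J) = cos(π/(n+1)) = cos(π/45) = 0.9976.
root = sin(π/45) = 0.06976  (since 1−cos² = sin²).
[ω*] 2 ÷ (1 + 0.06976) = 2 ÷ 1.06976 = 1.8696.
At ω = 1.8696 every |λ(B_ω)| = ω−1, so ρ_SOR = 0.8696.

ω* = 1.8696, ρ_SOR = 0.8696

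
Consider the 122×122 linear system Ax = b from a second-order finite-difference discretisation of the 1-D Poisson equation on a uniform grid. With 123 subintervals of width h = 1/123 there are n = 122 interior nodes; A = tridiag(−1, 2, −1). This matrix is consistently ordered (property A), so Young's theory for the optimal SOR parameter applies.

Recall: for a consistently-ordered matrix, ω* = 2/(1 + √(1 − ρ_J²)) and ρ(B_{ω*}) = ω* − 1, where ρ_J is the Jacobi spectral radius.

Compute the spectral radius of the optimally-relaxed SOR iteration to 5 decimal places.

ρ_SOR = 0.95019

ρ_J = max_k |cos(kπ/123)| = cos(π/123) = 0.99967
root = sin(π/123) = 0.025539  (since 1−cos² = sin²).
So ω* = 2/1.025539 = 1.95019 (Young).
At ω = 1.95019 every |λ(B_ω)| = ω−1, so ρ_SOR = 0.95019.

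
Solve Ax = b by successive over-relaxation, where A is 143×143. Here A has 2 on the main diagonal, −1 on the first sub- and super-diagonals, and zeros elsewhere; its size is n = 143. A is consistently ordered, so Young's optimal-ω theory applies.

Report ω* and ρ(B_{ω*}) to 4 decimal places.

ρ_J = max_k |cos(kπ/144)| = cos(π/144) = 0.9998
√(1 − cos²(π/144)) = sin(π/144) ≈ 0.02181.
ω* = 2/(1+0.02181) = 1.9573
and ρ(B_{ω*}) = 1.9573 − 1 = 0.9573.

ω* = 1.9573, ρ_SOR = 0.9573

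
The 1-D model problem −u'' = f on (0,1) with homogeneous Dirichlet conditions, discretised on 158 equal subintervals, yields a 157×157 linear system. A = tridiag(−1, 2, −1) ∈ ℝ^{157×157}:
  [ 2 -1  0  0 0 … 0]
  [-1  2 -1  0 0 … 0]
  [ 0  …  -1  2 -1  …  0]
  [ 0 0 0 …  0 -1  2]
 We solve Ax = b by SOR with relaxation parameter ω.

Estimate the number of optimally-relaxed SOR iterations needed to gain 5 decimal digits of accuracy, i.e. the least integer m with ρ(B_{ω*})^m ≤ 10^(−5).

ρ_J = max_k |cos(kπ/158)| = cos(π/158) = 0.9998023
√(1−ρ_J²) = |sin(π/158)| = 0.0198822
Then 2/(1+√(1−ρ_J²)) = 2/(1+0.0198822); ω* = 2/1.0198822 = 1.9610108.
At ω = 1.9610108 every |λ(B_ω)| = ω−1, so ρ_SOR = 0.9610108.
For 5 digits: m = 5·ln10 / (−ln 0.9610108) = 11.5129/0.0397696 = 289.490; round up → m = 290.

m = 290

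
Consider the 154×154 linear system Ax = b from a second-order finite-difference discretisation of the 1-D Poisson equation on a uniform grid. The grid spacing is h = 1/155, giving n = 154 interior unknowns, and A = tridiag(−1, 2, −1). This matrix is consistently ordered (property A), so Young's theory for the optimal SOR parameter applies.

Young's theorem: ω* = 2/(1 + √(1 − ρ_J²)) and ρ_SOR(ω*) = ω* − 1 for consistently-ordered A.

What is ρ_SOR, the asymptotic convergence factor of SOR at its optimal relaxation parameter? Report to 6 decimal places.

ρ_SOR = 0.960271

½·tridiag(1,0,1) at n=154: λ_k = cos(kπ/155); max |λ| at k=1 ⇒ ρ_J = cos(π/155) ≈ 0.999795.
root = sin(π/155) = 0.0202670  (since 1−cos² = sin²).
Then 2/(1+√(1−ρ_J²)) = 2/(1+0.0202670); ω* = 2/1.0202670 = 1.960271.
[ρ_SOR] ω* − 1 = 0.960271.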